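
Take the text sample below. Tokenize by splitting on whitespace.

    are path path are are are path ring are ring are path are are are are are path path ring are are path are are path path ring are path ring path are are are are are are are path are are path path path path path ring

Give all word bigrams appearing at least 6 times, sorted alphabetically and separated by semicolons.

Bigram counts meeting the condition (at least 6 times):
  are are: 15
  are path: 9
  path path: 7

are are; are path; path path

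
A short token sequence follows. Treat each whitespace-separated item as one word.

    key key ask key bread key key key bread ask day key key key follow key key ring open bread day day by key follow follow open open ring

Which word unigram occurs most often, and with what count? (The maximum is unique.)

Unigram frequencies (highest first):
  key: 12
  bread: 3
  day: 3
  follow: 3
  open: 3
  ask: 2
  … (2 more, each ≤ 2)

"key", 12 times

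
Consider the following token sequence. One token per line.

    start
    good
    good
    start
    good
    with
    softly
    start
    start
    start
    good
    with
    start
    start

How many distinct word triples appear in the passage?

11

14 tokens → 12 trigram windows in total.
Repeated trigrams (each contributes count−1 duplicates):
  start good with: 2
1 duplicate windows → 12 − 1 = 11 distinct.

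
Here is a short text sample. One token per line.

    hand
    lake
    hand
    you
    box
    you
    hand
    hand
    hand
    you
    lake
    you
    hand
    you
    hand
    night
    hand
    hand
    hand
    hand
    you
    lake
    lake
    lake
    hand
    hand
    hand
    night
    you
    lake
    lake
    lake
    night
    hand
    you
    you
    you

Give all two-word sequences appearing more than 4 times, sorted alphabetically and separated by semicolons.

hand hand; hand you

Bigram counts meeting the condition (more than 4 times):
  hand hand: 7
  hand you: 5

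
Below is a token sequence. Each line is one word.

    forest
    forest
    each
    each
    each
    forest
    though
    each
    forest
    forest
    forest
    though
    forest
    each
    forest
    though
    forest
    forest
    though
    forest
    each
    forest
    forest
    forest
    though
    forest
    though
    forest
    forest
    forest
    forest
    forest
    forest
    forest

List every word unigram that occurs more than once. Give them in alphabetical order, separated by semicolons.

each; forest; though

Unigram counts meeting the condition (more than once):
  each: 6
  forest: 22
  though: 6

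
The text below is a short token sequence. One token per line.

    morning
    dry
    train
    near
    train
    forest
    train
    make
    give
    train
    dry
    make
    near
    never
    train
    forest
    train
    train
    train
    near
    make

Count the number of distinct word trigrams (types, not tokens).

18

21 tokens → 19 trigram windows in total.
Repeated trigrams (each contributes count−1 duplicates):
  train forest train: 2
1 duplicate windows → 19 − 1 = 18 distinct.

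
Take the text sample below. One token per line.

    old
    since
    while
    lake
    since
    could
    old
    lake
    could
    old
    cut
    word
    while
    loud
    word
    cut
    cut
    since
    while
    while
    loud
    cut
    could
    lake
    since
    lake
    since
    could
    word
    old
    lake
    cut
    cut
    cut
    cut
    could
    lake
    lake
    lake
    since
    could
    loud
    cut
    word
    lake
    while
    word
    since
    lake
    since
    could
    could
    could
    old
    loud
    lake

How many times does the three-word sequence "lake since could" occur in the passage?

4

Scanning the 54 overlapping trigram windows for "lake since could":
  position 4–6: lake since could
  position 26–28: lake since could
  position 39–41: lake since could
  position 49–51: lake since could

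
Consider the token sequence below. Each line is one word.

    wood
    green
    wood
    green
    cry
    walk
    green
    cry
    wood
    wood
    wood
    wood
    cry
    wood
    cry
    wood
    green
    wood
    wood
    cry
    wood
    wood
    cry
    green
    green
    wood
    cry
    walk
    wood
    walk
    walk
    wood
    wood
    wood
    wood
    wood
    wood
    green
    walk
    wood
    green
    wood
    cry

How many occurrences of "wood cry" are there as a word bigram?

6

Scanning the 42 overlapping bigram windows for "wood cry":
  position 12–13: wood cry
  position 14–15: wood cry
  position 19–20: wood cry
  position 22–23: wood cry
  position 26–27: wood cry
  position 42–43: wood cry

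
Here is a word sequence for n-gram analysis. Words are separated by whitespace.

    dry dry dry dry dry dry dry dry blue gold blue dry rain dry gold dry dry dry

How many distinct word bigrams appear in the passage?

9

18 tokens → 17 bigram windows in total.
Repeated bigrams (each contributes count−1 duplicates):
  dry dry: 9
8 duplicate windows → 17 − 8 = 9 distinct.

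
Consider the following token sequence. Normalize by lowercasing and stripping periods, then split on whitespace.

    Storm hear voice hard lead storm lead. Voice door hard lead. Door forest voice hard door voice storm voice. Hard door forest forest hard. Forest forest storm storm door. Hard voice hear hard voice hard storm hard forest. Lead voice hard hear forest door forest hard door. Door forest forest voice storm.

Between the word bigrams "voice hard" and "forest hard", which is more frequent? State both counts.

"voice hard": 5 occurrences
"forest hard": 2 occurrences

"voice hard" (5 vs 2)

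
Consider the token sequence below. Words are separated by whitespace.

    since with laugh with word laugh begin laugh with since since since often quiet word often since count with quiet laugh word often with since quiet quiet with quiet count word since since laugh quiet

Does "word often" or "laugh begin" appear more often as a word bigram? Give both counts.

"word often" (2 vs 1)

"word often": 2 occurrences
"laugh begin": 1 occurrence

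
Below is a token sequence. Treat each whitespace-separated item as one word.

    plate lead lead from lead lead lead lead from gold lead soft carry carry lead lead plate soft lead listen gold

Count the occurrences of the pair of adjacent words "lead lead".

5

Scanning the 20 overlapping bigram windows for "lead lead":
  position 2–3: lead lead
  position 5–6: lead lead
  position 6–7: lead lead
  position 7–8: lead lead
  position 15–16: lead lead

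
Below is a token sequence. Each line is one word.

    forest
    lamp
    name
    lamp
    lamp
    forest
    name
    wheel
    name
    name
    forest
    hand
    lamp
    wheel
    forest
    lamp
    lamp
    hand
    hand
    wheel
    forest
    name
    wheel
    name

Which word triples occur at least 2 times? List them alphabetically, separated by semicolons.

Trigram counts meeting the condition (at least 2 times):
  forest name wheel: 2
  name wheel name: 2

forest name wheel; name wheel name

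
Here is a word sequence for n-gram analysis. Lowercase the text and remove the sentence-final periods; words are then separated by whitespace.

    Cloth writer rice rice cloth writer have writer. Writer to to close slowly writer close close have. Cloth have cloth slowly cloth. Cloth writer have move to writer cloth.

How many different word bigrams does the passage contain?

29 tokens → 28 bigram windows in total.
Repeated bigrams (each contributes count−1 duplicates):
  cloth writer: 3
  have cloth: 2
  writer have: 2
4 duplicate windows → 28 − 4 = 24 distinct.

24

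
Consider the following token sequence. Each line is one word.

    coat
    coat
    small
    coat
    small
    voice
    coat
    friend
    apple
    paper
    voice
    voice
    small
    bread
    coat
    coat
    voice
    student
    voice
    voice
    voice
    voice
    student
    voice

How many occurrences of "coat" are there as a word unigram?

Scanning the 24 tokens for "coat":
  position 1: coat
  position 2: coat
  position 4: coat
  position 7: coat
  position 15: coat
  position 16: coat

6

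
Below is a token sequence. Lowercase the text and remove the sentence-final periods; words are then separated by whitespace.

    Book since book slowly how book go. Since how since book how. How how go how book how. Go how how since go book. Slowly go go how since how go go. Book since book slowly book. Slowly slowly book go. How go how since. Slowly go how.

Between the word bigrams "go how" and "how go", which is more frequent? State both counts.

"go how": 6 occurrences
"how go": 4 occurrences

"go how" (6 vs 4)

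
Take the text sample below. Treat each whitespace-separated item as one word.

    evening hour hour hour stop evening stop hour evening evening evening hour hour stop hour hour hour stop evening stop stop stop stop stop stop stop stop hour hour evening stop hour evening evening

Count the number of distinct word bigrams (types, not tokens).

34 tokens → 33 bigram windows in total.
Repeated bigrams (each contributes count−1 duplicates):
  stop stop: 7
  hour hour: 6
  stop hour: 4
  evening evening: 3
  evening stop: 3
  hour evening: 3
  hour stop: 3
  evening hour: 2
  … (1 more repeated)
24 duplicate windows → 33 − 24 = 9 distinct.

9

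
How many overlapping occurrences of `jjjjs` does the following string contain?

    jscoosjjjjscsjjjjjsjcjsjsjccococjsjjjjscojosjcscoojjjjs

Sliding a length-5 window over the 55 characters (51 positions):
  position 7–11: jjjjs
  position 15–19: jjjjs
  position 35–39: jjjjs
  position 51–55: jjjjs

4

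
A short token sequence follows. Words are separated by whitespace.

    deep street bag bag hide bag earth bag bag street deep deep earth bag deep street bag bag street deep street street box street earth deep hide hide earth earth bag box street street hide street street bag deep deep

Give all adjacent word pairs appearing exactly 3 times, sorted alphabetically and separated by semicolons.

bag bag; deep street; earth bag; street bag; street street

Bigram counts meeting the condition (exactly 3 times):
  bag bag: 3
  deep street: 3
  earth bag: 3
  street bag: 3
  street street: 3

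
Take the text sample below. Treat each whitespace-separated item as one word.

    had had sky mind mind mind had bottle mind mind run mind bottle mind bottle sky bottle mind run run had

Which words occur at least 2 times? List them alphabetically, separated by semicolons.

Unigram counts meeting the condition (at least 2 times):
  bottle: 4
  had: 4
  mind: 8
  run: 3
  sky: 2

bottle; had; mind; run; sky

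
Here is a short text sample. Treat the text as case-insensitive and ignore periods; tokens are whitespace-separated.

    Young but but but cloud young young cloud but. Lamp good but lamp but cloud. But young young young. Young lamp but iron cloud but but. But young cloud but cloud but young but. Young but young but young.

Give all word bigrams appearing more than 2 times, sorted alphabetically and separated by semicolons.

but but; but cloud; but young; cloud but; young but; young young

Bigram counts meeting the condition (more than 2 times):
  but but: 4
  but cloud: 3
  but young: 6
  cloud but: 5
  young but: 4
  young young: 4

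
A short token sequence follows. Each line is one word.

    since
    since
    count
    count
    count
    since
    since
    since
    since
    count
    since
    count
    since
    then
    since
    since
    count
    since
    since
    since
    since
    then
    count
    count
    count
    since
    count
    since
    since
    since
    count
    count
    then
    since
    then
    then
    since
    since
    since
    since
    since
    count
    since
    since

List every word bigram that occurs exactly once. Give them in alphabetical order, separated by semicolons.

Bigram counts meeting the condition (exactly once):
  count then: 1
  then count: 1
  then then: 1

count then; then count; then then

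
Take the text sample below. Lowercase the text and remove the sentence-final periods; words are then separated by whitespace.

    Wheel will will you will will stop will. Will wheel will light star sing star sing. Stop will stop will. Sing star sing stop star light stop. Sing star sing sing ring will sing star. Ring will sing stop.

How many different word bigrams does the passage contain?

21

39 tokens → 38 bigram windows in total.
Repeated bigrams (each contributes count−1 duplicates):
  sing star: 4
  star sing: 4
  sing stop: 3
  stop will: 3
  will sing: 3
  will will: 3
  ring will: 2
  wheel will: 2
  … (1 more repeated)
17 duplicate windows → 38 − 17 = 21 distinct.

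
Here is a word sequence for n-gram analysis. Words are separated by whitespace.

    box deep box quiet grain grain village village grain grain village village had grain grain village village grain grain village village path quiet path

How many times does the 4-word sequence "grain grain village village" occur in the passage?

Scanning the 21 overlapping 4-gram windows for "grain grain village village":
  position 5–8: grain grain village village
  position 9–12: grain grain village village
  position 14–17: grain grain village village
  position 18–21: grain grain village village

4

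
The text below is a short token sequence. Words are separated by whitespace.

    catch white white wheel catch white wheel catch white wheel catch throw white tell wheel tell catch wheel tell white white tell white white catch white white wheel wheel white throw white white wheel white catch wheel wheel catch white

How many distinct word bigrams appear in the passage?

16

40 tokens → 39 bigram windows in total.
Repeated bigrams (each contributes count−1 duplicates):
  catch white: 5
  white wheel: 5
  white white: 5
  wheel catch: 4
  catch wheel: 2
  tell white: 2
  throw white: 2
  wheel tell: 2
  … (4 more repeated)
23 duplicate windows → 39 − 23 = 16 distinct.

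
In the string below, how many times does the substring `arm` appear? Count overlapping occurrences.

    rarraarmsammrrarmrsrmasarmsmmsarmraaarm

Sliding a length-3 window over the 39 characters (37 positions):
  position 6–8: arm
  position 15–17: arm
  position 24–26: arm
  position 31–33: arm
  position 37–39: arm

5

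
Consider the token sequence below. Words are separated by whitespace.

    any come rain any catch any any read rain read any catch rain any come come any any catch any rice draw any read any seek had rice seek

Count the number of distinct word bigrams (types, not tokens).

20

29 tokens → 28 bigram windows in total.
Repeated bigrams (each contributes count−1 duplicates):
  any catch: 3
  any any: 2
  any come: 2
  any read: 2
  catch any: 2
  rain any: 2
  read any: 2
8 duplicate windows → 28 − 8 = 20 distinct.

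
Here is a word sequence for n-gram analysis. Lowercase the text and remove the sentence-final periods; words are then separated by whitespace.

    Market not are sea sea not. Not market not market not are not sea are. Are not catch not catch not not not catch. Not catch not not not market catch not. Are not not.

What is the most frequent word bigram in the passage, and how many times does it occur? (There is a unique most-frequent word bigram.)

"not not", 6 times

Bigram frequencies (highest first):
  not not: 6
  catch not: 5
  not catch: 4
  market not: 3
  not are: 3
  not market: 3
  … (8 more, each ≤ 3)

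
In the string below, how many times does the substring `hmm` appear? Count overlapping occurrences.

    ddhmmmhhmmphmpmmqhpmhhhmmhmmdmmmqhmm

5

Sliding a length-3 window over the 36 characters (34 positions):
  position 3–5: hmm
  position 8–10: hmm
  position 23–25: hmm
  position 26–28: hmm
  position 34–36: hmm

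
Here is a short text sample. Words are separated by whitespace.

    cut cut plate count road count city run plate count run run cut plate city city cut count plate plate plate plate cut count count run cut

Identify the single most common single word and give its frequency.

"plate", 7 times

Unigram frequencies (highest first):
  plate: 7
  cut: 6
  count: 6
  run: 4
  city: 3
  road: 1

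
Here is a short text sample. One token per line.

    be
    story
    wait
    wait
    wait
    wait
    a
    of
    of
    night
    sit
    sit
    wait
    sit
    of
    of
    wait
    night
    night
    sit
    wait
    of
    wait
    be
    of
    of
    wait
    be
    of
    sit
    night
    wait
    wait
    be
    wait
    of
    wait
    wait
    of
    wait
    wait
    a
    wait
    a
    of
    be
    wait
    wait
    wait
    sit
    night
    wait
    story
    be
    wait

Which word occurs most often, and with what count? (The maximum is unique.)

"wait", 22 times

Unigram frequencies (highest first):
  wait: 22
  of: 11
  be: 6
  sit: 6
  night: 5
  a: 3
  … (1 more, each ≤ 2)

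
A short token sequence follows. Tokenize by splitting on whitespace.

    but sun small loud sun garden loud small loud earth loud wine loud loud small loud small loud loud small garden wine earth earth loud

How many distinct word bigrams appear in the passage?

25 tokens → 24 bigram windows in total.
Repeated bigrams (each contributes count−1 duplicates):
  loud small: 4
  small loud: 4
  earth loud: 2
  loud loud: 2
8 duplicate windows → 24 − 8 = 16 distinct.

16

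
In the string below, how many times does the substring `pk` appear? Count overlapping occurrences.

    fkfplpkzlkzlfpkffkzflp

2

Sliding a length-2 window over the 22 characters (21 positions):
  position 6–7: pk
  position 14–15: pk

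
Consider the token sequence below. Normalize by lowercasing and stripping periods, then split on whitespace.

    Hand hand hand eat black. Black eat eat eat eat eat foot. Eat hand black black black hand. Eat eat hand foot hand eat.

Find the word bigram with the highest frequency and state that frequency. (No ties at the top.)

Bigram frequencies (highest first):
  eat eat: 5
  hand eat: 3
  black black: 3
  hand hand: 2
  eat hand: 2
  eat black: 1
  … (7 more, each ≤ 1)

"eat eat", 5 times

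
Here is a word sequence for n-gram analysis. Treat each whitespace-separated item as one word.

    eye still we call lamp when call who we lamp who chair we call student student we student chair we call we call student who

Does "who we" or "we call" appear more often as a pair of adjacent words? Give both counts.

"who we": 1 occurrence
"we call": 4 occurrences

"we call" (4 vs 1)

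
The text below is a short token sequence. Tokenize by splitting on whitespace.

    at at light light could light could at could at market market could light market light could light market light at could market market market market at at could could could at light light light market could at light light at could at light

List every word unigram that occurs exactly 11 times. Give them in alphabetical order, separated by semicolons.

Unigram counts meeting the condition (exactly 11 times):
  at: 11
  could: 11

at; could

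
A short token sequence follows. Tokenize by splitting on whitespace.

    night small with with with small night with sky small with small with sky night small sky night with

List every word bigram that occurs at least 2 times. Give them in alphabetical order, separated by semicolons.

Bigram counts meeting the condition (at least 2 times):
  night small: 2
  night with: 2
  sky night: 2
  small with: 3
  with sky: 2
  with small: 2
  with with: 2

night small; night with; sky night; small with; with sky; with small; with with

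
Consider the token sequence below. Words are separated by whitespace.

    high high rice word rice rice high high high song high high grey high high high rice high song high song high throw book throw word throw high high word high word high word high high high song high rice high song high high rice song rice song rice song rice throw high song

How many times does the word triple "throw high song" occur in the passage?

1

Scanning the 52 overlapping trigram windows for "throw high song":
  position 52–54: throw high song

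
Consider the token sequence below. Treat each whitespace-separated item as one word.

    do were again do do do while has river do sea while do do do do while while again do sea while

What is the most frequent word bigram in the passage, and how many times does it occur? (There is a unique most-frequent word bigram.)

"do do", 5 times

Bigram frequencies (highest first):
  do do: 5
  again do: 2
  do while: 2
  do sea: 2
  sea while: 2
  do were: 1
  … (7 more, each ≤ 1)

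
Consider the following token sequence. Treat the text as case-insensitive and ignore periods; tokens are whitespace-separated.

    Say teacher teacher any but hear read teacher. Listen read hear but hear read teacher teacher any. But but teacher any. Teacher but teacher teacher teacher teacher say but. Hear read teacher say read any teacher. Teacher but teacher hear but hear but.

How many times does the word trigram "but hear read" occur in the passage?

Scanning the 41 overlapping trigram windows for "but hear read":
  position 5–7: but hear read
  position 12–14: but hear read
  position 29–31: but hear read

3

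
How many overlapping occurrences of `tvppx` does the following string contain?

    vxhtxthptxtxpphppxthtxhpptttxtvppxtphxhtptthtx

1

Sliding a length-5 window over the 46 characters (42 positions):
  position 30–34: tvppx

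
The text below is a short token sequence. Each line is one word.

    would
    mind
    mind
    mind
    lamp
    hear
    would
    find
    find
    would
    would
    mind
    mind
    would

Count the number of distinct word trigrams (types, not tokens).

11

14 tokens → 12 trigram windows in total.
Repeated trigrams (each contributes count−1 duplicates):
  would mind mind: 2
1 duplicate windows → 12 − 1 = 11 distinct.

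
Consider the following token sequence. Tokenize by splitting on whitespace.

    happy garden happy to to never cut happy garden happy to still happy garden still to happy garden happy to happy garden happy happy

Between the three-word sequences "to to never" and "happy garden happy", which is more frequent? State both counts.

"to to never": 1 occurrence
"happy garden happy": 4 occurrences

"happy garden happy" (4 vs 1)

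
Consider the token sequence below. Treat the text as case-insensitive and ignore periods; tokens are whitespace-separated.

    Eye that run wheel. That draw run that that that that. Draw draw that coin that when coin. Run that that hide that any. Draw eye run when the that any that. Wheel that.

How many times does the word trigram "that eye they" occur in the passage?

Scanning the 32 overlapping trigram windows for "that eye they":
  (none found)

0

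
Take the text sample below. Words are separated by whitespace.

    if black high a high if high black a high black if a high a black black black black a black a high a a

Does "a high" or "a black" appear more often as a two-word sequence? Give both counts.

"a high" (4 vs 2)

"a high": 4 occurrences
"a black": 2 occurrences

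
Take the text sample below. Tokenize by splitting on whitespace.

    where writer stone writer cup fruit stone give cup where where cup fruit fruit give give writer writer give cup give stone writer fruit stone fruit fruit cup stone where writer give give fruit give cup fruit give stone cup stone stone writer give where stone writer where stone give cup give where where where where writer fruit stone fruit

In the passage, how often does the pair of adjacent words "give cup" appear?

Scanning the 59 overlapping bigram windows for "give cup":
  position 8–9: give cup
  position 19–20: give cup
  position 35–36: give cup
  position 50–51: give cup

4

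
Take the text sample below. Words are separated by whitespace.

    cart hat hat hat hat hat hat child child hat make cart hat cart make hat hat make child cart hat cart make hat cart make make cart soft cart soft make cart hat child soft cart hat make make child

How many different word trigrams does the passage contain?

41 tokens → 39 trigram windows in total.
Repeated trigrams (each contributes count−1 duplicates):
  hat hat hat: 4
  hat cart make: 3
  cart hat cart: 2
  cart make hat: 2
  make cart hat: 2
8 duplicate windows → 39 − 8 = 31 distinct.

31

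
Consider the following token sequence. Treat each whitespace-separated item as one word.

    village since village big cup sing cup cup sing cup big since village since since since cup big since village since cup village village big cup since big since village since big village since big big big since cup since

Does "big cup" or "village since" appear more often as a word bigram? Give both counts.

"village since" (5 vs 2)

"big cup": 2 occurrences
"village since": 5 occurrences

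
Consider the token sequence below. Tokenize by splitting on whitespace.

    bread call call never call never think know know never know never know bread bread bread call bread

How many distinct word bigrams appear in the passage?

18 tokens → 17 bigram windows in total.
Repeated bigrams (each contributes count−1 duplicates):
  bread bread: 2
  bread call: 2
  call never: 2
  know never: 2
  never know: 2
5 duplicate windows → 17 − 5 = 12 distinct.

12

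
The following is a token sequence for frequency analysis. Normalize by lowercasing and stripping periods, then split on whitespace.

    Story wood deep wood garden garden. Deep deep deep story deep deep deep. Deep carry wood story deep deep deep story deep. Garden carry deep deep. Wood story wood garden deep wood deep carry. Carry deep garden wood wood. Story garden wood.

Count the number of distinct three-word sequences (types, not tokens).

42 tokens → 40 trigram windows in total.
Repeated trigrams (each contributes count−1 duplicates):
  deep deep deep: 4
  deep deep story: 2
  deep story deep: 2
  story deep deep: 2
6 duplicate windows → 40 − 6 = 34 distinct.

34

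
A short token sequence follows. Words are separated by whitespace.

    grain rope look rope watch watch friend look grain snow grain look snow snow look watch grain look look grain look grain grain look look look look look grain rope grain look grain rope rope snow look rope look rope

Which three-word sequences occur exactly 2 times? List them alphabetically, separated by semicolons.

Trigram counts meeting the condition (exactly 2 times):
  grain look grain: 2
  grain look look: 2
  look grain rope: 2
  look look grain: 2
  rope look rope: 2

grain look grain; grain look look; look grain rope; look look grain; rope look rope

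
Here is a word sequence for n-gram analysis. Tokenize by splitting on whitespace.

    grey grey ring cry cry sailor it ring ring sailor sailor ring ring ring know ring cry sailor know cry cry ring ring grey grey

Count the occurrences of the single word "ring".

9

Scanning the 25 tokens for "ring":
  position 3: ring
  position 8: ring
  position 9: ring
  position 12: ring
  position 13: ring
  position 14: ring
  position 16: ring
  position 22: ring
  position 23: ring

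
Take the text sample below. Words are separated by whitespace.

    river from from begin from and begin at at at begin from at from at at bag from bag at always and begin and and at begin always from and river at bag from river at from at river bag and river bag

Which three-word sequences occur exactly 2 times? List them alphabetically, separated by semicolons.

at bag from; at from at

Trigram counts meeting the condition (exactly 2 times):
  at bag from: 2
  at from at: 2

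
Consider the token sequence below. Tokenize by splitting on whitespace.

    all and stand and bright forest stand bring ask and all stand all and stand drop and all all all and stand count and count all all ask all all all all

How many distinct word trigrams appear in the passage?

32 tokens → 30 trigram windows in total.
Repeated trigrams (each contributes count−1 duplicates):
  all all all: 3
  all and stand: 3
4 duplicate windows → 30 − 4 = 26 distinct.

26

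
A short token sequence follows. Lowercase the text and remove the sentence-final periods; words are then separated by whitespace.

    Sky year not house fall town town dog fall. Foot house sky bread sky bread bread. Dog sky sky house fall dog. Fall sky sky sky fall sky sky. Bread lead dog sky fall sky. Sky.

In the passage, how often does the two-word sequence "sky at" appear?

Scanning the 35 overlapping bigram windows for "sky at":
  (none found)

0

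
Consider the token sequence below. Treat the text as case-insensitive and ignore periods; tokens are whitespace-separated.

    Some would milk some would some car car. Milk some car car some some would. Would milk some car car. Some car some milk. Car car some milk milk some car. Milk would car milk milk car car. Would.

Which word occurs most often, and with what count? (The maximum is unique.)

"car", 13 times

Unigram frequencies (highest first):
  car: 13
  some: 11
  milk: 9
  would: 6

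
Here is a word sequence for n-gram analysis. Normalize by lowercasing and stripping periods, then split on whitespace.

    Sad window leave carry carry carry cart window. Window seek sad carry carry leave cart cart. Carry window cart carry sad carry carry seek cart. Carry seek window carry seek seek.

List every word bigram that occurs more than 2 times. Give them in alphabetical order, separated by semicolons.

carry carry; carry seek; cart carry

Bigram counts meeting the condition (more than 2 times):
  carry carry: 4
  carry seek: 3
  cart carry: 3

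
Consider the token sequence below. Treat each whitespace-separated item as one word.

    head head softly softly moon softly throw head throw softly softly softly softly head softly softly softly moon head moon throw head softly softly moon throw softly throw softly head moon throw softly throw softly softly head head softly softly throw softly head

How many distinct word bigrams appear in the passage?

43 tokens → 42 bigram windows in total.
Repeated bigrams (each contributes count−1 duplicates):
  softly softly: 9
  throw softly: 6
  head softly: 4
  softly head: 4
  softly throw: 4
  moon throw: 3
  softly moon: 3
  head head: 2
  … (2 more repeated)
29 duplicate windows → 42 − 29 = 13 distinct.

13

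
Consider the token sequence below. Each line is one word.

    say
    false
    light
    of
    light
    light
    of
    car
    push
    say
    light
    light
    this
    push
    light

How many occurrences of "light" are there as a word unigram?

Scanning the 15 tokens for "light":
  position 3: light
  position 5: light
  position 6: light
  position 11: light
  position 12: light
  position 15: light

6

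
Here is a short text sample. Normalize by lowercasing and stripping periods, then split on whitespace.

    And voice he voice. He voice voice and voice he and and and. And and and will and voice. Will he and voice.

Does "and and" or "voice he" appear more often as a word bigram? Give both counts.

"and and": 5 occurrences
"voice he": 3 occurrences

"and and" (5 vs 3)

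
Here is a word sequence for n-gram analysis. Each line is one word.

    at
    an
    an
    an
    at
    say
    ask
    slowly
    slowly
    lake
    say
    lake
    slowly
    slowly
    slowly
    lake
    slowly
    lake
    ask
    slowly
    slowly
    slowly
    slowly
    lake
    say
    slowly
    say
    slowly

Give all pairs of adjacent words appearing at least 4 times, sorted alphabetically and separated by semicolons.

slowly lake; slowly slowly

Bigram counts meeting the condition (at least 4 times):
  slowly lake: 4
  slowly slowly: 6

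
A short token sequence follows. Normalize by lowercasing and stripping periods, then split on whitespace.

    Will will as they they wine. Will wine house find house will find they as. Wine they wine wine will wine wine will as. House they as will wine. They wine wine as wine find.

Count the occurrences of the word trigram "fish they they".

Scanning the 33 overlapping trigram windows for "fish they they":
  (none found)

0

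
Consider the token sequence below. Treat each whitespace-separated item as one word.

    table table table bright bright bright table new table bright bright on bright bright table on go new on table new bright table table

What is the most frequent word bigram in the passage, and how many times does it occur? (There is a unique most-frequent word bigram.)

Bigram frequencies (highest first):
  bright bright: 4
  table table: 3
  bright table: 3
  table bright: 2
  table new: 2
  new table: 1
  … (8 more, each ≤ 1)

"bright bright", 4 times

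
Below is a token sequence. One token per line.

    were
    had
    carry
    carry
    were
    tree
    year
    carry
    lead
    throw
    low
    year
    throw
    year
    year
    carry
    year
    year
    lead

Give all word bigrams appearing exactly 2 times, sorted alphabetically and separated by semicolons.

Bigram counts meeting the condition (exactly 2 times):
  year carry: 2
  year year: 2

year carry; year year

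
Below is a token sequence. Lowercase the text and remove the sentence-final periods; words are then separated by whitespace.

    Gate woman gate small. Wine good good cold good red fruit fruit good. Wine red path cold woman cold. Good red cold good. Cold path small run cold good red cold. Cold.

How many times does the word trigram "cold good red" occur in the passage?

3

Scanning the 30 overlapping trigram windows for "cold good red":
  position 8–10: cold good red
  position 19–21: cold good red
  position 28–30: cold good red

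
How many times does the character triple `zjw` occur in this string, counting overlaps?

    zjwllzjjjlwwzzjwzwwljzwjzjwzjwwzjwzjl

5

Sliding a length-3 window over the 37 characters (35 positions):
  position 1–3: zjw
  position 14–16: zjw
  position 25–27: zjw
  position 28–30: zjw
  position 32–34: zjw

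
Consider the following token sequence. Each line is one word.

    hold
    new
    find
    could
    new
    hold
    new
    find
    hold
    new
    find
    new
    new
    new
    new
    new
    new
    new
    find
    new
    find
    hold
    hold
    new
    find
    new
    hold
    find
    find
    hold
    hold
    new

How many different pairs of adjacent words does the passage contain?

32 tokens → 31 bigram windows in total.
Repeated bigrams (each contributes count−1 duplicates):
  new find: 6
  new new: 6
  hold new: 5
  find hold: 3
  find new: 3
  hold hold: 2
  new hold: 2
20 duplicate windows → 31 − 20 = 11 distinct.

11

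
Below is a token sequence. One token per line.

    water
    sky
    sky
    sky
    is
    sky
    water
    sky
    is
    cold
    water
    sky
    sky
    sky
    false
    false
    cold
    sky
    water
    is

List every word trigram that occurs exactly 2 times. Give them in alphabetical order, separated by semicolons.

Trigram counts meeting the condition (exactly 2 times):
  sky sky sky: 2
  water sky sky: 2

sky sky sky; water sky sky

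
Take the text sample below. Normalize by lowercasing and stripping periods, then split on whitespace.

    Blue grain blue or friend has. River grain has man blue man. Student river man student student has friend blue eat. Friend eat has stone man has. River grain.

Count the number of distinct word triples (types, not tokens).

26

29 tokens → 27 trigram windows in total.
Repeated trigrams (each contributes count−1 duplicates):
  has river grain: 2
1 duplicate windows → 27 − 1 = 26 distinct.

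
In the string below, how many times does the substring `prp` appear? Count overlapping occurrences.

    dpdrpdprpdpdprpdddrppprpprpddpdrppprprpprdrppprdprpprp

8

Sliding a length-3 window over the 54 characters (52 positions):
  position 7–9: prp
  position 13–15: prp
  position 22–24: prp
  position 25–27: prp
  position 35–37: prp
  position 37–39: prp
  position 49–51: prp
  position 52–54: prp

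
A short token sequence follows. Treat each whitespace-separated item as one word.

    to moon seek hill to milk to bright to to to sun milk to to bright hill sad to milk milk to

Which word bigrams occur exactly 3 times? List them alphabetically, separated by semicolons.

milk to; to to

Bigram counts meeting the condition (exactly 3 times):
  milk to: 3
  to to: 3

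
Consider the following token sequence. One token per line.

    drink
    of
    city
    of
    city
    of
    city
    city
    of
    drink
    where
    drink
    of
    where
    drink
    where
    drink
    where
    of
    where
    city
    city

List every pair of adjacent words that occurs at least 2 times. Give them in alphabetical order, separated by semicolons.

city city; city of; drink of; drink where; of city; of where; where drink

Bigram counts meeting the condition (at least 2 times):
  city city: 2
  city of: 3
  drink of: 2
  drink where: 3
  of city: 3
  of where: 2
  where drink: 3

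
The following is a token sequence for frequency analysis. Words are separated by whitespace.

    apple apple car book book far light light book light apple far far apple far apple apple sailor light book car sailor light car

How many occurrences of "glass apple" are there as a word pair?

0

Scanning the 23 overlapping bigram windows for "glass apple":
  (none found)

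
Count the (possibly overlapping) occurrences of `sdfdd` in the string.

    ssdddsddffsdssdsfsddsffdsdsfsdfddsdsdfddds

2

Sliding a length-5 window over the 42 characters (38 positions):
  position 29–33: sdfdd
  position 36–40: sdfdd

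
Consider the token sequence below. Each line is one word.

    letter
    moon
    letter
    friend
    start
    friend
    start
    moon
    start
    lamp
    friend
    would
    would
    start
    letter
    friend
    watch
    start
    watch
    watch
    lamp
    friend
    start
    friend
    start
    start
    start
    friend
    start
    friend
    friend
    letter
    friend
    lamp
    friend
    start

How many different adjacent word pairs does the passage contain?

22

36 tokens → 35 bigram windows in total.
Repeated bigrams (each contributes count−1 duplicates):
  friend start: 6
  start friend: 4
  lamp friend: 3
  letter friend: 3
  start start: 2
13 duplicate windows → 35 − 13 = 22 distinct.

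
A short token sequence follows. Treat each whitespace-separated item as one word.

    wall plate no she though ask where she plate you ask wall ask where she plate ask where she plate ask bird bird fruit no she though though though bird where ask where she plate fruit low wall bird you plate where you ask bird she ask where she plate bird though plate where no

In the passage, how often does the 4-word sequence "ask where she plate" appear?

5

Scanning the 52 overlapping 4-gram windows for "ask where she plate":
  position 6–9: ask where she plate
  position 13–16: ask where she plate
  position 17–20: ask where she plate
  position 32–35: ask where she plate
  position 47–50: ask where she plate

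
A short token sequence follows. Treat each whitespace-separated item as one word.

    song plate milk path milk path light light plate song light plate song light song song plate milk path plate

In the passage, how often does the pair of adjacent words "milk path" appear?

3

Scanning the 19 overlapping bigram windows for "milk path":
  position 3–4: milk path
  position 5–6: milk path
  position 18–19: milk path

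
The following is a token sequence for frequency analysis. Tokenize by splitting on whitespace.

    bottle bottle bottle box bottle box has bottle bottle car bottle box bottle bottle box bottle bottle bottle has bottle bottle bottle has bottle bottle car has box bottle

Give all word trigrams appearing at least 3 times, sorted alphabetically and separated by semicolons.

Trigram counts meeting the condition (at least 3 times):
  bottle bottle bottle: 3
  bottle box bottle: 3
  has bottle bottle: 3

bottle bottle bottle; bottle box bottle; has bottle bottle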